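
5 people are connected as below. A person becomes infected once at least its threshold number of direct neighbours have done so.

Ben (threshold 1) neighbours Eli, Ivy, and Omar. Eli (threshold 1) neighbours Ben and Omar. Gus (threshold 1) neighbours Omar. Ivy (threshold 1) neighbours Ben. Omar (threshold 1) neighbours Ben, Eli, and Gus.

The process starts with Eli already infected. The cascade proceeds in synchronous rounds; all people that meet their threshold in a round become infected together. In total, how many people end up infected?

5

Round 1 — Eli becomes infected (initial).
Round 2 — checking thresholds:
  Ben: 1 of 3 neighbours ≥ 1, becomes infected.
  Omar: 1 of 3 neighbours ≥ 1, becomes infected.
Round 3 — checking thresholds:
  Gus: 1 of 1 neighbours ≥ 1, becomes infected.
  Ivy: 1 of 1 neighbours ≥ 1, becomes infected.
Round 4 — no new infections; cascade stops.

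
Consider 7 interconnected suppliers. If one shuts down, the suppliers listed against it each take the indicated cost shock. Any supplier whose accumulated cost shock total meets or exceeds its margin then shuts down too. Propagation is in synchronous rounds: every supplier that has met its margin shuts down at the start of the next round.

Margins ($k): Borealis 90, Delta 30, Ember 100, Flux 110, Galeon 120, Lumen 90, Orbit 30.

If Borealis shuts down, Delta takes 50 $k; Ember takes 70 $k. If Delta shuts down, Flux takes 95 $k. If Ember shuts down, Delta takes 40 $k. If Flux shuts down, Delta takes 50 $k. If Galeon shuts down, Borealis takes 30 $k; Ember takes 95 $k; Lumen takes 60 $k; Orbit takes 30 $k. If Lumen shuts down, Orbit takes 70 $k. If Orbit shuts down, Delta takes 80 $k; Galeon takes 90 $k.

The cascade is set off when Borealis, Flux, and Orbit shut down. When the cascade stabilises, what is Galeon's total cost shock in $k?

90

Round 1 — Borealis, Flux, Orbit shut down (initial).
  Delta: +50+50+80 → 180 ≥ 30
  Ember: +70 → 70 < 100
  Galeon: +90 → 90 < 120
Round 2 — Delta shuts down.
No further shutdowns.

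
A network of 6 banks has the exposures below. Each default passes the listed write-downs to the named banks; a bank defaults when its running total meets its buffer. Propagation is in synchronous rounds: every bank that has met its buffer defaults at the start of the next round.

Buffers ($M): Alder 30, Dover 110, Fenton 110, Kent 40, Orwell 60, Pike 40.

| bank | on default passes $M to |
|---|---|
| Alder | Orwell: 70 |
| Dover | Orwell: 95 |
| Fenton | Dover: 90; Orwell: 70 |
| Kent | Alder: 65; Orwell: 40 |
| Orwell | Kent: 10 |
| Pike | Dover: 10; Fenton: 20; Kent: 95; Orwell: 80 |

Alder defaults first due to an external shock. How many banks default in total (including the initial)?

Round 1 — Alder defaults (initial).
  Orwell: +70 → 70 ≥ 60
Round 2 — Orwell defaults.
  Kent: +10 → 10 < 40
No further defaults.

2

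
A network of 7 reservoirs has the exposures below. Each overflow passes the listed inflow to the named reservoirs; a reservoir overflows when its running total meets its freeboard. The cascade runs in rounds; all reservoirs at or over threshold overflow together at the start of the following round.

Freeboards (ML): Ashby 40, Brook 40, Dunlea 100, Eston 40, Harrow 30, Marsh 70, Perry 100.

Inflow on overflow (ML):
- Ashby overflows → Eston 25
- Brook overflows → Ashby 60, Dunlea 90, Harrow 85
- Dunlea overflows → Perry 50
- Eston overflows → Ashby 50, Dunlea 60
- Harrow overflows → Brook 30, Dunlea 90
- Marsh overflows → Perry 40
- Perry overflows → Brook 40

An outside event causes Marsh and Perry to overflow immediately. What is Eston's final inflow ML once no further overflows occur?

Round 1 — Marsh, Perry overflow (initial).
  Brook: +40 → 40 ≥ 40
Round 2 — Brook overflows.
  Ashby: +60 → 60 ≥ 40
  Dunlea: +90 → 90 < 100
  Harrow: +85 → 85 ≥ 30
Round 3 — Ashby, Harrow overflow.
  Dunlea: +90 → 180 ≥ 100
  Eston: +25 → 25 < 40
Round 4 — Dunlea overflows.
No further overflows.

25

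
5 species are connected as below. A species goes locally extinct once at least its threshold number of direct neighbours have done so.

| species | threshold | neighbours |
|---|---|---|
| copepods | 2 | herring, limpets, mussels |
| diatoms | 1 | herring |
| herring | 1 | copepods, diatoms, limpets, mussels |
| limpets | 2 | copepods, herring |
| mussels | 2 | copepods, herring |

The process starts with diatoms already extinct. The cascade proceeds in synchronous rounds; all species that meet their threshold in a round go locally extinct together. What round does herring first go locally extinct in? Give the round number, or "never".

Round 1 — diatoms goes locally extinct (initial).
Round 2 — checking thresholds:
  herring: 1 of 4 neighbours ≥ 1, goes locally extinct.
Round 3 — no new extinctions; cascade stops.

2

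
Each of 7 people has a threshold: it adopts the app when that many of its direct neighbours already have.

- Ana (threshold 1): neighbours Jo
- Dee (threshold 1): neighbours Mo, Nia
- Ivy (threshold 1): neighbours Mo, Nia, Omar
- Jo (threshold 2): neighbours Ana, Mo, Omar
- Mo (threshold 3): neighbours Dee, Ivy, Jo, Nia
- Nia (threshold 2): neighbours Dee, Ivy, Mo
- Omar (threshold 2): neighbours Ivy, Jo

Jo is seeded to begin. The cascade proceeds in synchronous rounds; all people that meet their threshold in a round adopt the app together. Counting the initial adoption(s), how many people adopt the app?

Round 1 — Jo adopts the app (initial).
Round 2 — checking thresholds:
  Ana: 1 of 1 neighbours ≥ 1, adopts the app.
  Mo: 1 of 4 neighbours < 3, not yet.
  Omar: 1 of 2 neighbours < 2, not yet.
Round 3 — no new adoptions; cascade stops.

2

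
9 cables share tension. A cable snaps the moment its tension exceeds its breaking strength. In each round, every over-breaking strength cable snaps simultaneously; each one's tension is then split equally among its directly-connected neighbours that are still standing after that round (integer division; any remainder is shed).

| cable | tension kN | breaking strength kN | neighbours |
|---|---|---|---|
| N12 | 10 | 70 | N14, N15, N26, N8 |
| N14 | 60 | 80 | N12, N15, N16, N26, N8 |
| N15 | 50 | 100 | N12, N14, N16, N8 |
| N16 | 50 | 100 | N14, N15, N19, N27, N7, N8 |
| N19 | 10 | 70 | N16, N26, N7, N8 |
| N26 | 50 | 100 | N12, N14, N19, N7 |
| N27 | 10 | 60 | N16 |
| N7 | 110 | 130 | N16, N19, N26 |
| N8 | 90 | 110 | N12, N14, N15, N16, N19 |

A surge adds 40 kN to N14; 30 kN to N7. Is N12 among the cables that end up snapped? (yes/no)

yes

Round 1 — N14 at 100 > 80; N7 at 140 > 130. N14, N7 snap.
  N14 sheds 100 kN to N12, N15, N16, N26, N8: 20 each.
    N12: 10+20 = 30 ≤ 70
    N15: 50+20 = 70 ≤ 100
    N16: 50+20 = 70 ≤ 100
    N26: 50+20 = 70 ≤ 100
    N8: 90+20 = 110 ≤ 110
  N7 sheds 140 kN to N16, N19, N26: 46 each (2 lost).
    N16: 70+46 = 116 > 100
    N19: 10+46 = 56 ≤ 70
    N26: 70+46 = 116 > 100
Round 2 — N16, N26 snap.
  N16 sheds 116 kN to N15, N19, N27, N8: 29 each.
    N15: 70+29 = 99 ≤ 100
    N19: 56+29 = 85 > 70
    N27: 10+29 = 39 ≤ 60
    N8: 110+29 = 139 > 110
  N26 sheds 116 kN to N12, N19: 58 each.
    N12: 30+58 = 88 > 70
    N19: 85+58 = 143 > 70
Round 3 — N12, N19, N8 snap.
  N12 sheds 88 kN to N15: 88 each.
    N15: 99+88 = 187 > 100
  N19 sheds 143 kN: no online neighbours, lost.
  N8 sheds 139 kN to N15: 139 each.
    N15: 187+139 = 326 > 100
Round 4 — N15 snaps.
  N15 sheds 326 kN: no online neighbours, lost.
No further breaks.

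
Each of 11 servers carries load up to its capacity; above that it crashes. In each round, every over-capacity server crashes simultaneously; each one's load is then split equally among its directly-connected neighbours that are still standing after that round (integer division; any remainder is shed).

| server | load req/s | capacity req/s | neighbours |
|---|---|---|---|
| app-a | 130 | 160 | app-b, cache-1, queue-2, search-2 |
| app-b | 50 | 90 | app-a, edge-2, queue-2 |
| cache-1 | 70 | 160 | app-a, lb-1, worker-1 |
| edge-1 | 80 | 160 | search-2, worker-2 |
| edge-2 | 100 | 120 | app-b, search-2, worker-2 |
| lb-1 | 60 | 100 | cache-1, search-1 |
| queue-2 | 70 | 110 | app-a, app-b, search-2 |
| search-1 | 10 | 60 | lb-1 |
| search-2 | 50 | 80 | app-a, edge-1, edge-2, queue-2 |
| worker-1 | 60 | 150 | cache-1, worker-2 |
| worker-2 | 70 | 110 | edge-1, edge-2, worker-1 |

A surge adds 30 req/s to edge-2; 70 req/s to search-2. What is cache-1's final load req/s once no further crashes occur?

Round 1 — edge-2 at 130 > 120; search-2 at 120 > 80. edge-2, search-2 crash.
  edge-2 sheds 130 req/s to app-b, worker-2: 65 each.
    app-b: 50+65 = 115 > 90
    worker-2: 70+65 = 135 > 110
  search-2 sheds 120 req/s to app-a, edge-1, queue-2: 40 each.
    app-a: 130+40 = 170 > 160
    edge-1: 80+40 = 120 ≤ 160
    queue-2: 70+40 = 110 ≤ 110
Round 2 — app-a, app-b, worker-2 crash.
  app-a sheds 170 req/s to cache-1, queue-2: 85 each.
    cache-1: 70+85 = 155 ≤ 160
    queue-2: 110+85 = 195 > 110
  app-b sheds 115 req/s to queue-2: 115 each.
    queue-2: 195+115 = 310 > 110
  worker-2 sheds 135 req/s to edge-1, worker-1: 67 each (1 lost).
    edge-1: 120+67 = 187 > 160
    worker-1: 60+67 = 127 ≤ 150
Round 3 — edge-1, queue-2 crash.
  edge-1 sheds 187 req/s: no online neighbours, lost.
  queue-2 sheds 310 req/s: no online neighbours, lost.
No further crashes.

155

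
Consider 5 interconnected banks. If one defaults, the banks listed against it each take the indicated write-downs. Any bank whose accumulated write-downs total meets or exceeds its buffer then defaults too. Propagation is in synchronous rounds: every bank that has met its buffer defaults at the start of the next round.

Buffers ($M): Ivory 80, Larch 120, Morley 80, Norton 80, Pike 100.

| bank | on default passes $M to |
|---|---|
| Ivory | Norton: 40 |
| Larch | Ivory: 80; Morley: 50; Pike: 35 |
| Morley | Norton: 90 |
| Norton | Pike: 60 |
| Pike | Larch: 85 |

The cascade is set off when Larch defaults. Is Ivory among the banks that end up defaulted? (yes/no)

Round 1 — Larch defaults (initial).
  Ivory: +80 → 80 ≥ 80
  Morley: +50 → 50 < 80
  Pike: +35 → 35 < 100
Round 2 — Ivory defaults.
  Norton: +40 → 40 < 80
No further defaults.

yes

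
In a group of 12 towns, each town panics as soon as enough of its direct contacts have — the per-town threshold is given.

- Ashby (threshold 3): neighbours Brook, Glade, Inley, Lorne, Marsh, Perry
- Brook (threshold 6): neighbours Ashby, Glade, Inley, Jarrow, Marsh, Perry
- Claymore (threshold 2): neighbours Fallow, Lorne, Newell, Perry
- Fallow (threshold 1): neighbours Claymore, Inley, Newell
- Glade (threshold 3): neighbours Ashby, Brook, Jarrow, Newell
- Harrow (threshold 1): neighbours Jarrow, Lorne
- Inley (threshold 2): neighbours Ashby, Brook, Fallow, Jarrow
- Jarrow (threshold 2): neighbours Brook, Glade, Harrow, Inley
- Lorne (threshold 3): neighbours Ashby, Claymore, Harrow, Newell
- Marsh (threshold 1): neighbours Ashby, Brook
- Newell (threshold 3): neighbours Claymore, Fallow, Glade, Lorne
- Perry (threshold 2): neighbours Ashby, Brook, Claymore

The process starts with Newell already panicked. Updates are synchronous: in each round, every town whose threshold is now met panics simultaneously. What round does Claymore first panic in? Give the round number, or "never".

Round 1 — Newell panics (initial).
Round 2 — checking thresholds:
  Claymore: 1 of 4 neighbours < 2, not yet.
  Fallow: 1 of 3 neighbours ≥ 1, panics.
  Glade: 1 of 4 neighbours < 3, not yet.
  Lorne: 1 of 4 neighbours < 3, not yet.
Round 3 — checking thresholds:
  Claymore: 2 of 4 neighbours ≥ 2, panics.
  Glade: 1 of 4 neighbours < 3, not yet.
  Inley: 1 of 4 neighbours < 2, not yet.
  Lorne: 1 of 4 neighbours < 3, not yet.
Round 4 — no new panics; cascade stops.

3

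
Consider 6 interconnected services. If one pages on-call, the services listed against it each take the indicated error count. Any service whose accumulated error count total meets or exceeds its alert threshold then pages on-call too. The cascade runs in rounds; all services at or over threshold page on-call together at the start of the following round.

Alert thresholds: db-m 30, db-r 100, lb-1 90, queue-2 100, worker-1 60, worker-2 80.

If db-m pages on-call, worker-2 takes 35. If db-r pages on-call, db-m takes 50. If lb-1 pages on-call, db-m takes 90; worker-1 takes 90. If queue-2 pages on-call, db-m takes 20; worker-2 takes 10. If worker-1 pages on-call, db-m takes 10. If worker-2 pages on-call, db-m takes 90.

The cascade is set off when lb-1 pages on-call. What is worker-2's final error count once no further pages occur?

35

Round 1 — lb-1 pages on-call (initial).
  db-m: +90 → 90 ≥ 30
  worker-1: +90 → 90 ≥ 60
Round 2 — db-m, worker-1 page on-call.
  worker-2: +35 → 35 < 80
No further pages.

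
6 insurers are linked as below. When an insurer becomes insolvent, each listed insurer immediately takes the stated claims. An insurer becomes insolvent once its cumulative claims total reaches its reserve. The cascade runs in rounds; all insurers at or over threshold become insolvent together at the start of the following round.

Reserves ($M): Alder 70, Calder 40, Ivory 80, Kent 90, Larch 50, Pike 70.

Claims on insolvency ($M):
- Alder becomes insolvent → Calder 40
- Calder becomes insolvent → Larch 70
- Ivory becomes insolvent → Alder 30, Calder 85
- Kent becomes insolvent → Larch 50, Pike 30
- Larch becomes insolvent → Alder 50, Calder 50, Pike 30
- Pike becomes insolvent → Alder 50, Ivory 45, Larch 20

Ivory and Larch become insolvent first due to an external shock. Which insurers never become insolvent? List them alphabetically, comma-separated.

Round 1 — Ivory, Larch become insolvent (initial).
  Alder: +30+50 → 80 ≥ 70
  Calder: +85+50 → 135 ≥ 40
  Pike: +30 → 30 < 70
Round 2 — Alder, Calder become insolvent.
No further insolvencies.

Kent, Pike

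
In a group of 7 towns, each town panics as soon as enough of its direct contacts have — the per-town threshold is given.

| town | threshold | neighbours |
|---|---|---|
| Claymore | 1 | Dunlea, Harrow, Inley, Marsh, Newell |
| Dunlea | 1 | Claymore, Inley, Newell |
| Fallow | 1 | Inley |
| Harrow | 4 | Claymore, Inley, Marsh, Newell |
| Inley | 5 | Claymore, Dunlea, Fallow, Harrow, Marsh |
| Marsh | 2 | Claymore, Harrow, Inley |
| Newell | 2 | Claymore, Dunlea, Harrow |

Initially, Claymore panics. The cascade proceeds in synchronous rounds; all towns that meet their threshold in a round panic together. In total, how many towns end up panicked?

Round 1 — Claymore panics (initial).
Round 2 — checking thresholds:
  Dunlea: 1 of 3 neighbours ≥ 1, panics.
  Harrow: 1 of 4 neighbours < 4, below threshold.
  Inley: 1 of 5 neighbours < 5, below threshold.
  Marsh: 1 of 3 neighbours < 2, below threshold.
  Newell: 1 of 3 neighbours < 2, below threshold.
Round 3 — checking thresholds:
  Harrow: 1 of 4 neighbours < 4, below threshold.
  Inley: 2 of 5 neighbours < 5, below threshold.
  Marsh: 1 of 3 neighbours < 2, below threshold.
  Newell: 2 of 3 neighbours ≥ 2, panics.
Round 4 — no new panics; cascade stops.

3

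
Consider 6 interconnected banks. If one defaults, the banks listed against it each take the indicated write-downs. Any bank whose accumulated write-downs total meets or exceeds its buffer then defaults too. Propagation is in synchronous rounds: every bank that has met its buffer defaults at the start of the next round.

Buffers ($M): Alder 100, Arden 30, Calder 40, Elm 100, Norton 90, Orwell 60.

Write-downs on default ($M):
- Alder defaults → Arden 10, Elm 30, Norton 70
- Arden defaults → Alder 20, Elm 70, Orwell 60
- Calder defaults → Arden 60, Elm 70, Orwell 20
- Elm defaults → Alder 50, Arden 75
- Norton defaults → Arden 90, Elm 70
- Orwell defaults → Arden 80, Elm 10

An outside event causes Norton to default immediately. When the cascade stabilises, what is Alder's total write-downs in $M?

70

Round 1 — Norton defaults (initial).
  Arden: +90 → 90 ≥ 30
  Elm: +70 → 70 < 100
Round 2 — Arden defaults.
  Alder: +20 → 20 < 100
  Elm: +70 → 140 ≥ 100
  Orwell: +60 → 60 ≥ 60
Round 3 — Elm, Orwell default.
  Alder: +50 → 70 < 100
No further defaults.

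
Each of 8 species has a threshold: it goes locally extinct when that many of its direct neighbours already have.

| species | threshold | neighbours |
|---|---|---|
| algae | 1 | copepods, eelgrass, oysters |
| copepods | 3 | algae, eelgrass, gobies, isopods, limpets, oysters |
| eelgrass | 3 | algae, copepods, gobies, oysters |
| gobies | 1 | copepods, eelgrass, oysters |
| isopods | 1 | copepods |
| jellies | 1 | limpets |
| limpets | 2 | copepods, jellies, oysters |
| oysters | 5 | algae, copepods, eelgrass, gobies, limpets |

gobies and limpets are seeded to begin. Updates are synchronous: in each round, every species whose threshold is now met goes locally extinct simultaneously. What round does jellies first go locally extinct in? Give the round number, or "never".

Round 1 — gobies, limpets go locally extinct (initial).
Round 2 — checking thresholds:
  copepods: 2 of 6 neighbours < 3, holds.
  eelgrass: 1 of 4 neighbours < 3, holds.
  jellies: 1 of 1 neighbours ≥ 1, goes locally extinct.
  oysters: 2 of 5 neighbours < 5, holds.
Round 3 — no new extinctions; cascade stops.

2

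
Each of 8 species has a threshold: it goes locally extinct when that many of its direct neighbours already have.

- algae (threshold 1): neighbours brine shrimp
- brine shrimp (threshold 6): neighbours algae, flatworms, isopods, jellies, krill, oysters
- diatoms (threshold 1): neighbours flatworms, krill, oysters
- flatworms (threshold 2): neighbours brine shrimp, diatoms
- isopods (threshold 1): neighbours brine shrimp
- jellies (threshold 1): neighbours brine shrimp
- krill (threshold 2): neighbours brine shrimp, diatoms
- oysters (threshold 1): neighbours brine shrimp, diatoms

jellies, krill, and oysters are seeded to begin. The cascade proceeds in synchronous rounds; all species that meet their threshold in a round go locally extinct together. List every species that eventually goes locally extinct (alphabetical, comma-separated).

diatoms, jellies, krill, oysters

Round 1 — jellies, krill, oysters go locally extinct (initial).
Round 2 — checking thresholds:
  brine shrimp: 3 of 6 neighbours < 6, not yet.
  diatoms: 2 of 3 neighbours ≥ 1, goes locally extinct.
Round 3 — no new extinctions; cascade stops.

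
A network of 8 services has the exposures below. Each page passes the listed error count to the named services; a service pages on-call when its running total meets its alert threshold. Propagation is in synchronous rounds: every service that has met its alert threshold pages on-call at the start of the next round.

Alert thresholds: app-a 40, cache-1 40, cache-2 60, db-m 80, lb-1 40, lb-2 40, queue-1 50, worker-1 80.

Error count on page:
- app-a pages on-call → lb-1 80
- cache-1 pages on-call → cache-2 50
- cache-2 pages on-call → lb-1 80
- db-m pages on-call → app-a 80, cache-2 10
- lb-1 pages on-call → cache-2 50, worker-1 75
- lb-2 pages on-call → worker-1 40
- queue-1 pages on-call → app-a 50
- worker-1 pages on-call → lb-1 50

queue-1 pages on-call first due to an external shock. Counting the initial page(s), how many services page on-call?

3

Round 1 — queue-1 pages on-call (initial).
  app-a: +50 → 50 ≥ 40
Round 2 — app-a pages on-call.
  lb-1: +80 → 80 ≥ 40
Round 3 — lb-1 pages on-call.
  cache-2: +50 → 50 < 60
  worker-1: +75 → 75 < 80
No further pages.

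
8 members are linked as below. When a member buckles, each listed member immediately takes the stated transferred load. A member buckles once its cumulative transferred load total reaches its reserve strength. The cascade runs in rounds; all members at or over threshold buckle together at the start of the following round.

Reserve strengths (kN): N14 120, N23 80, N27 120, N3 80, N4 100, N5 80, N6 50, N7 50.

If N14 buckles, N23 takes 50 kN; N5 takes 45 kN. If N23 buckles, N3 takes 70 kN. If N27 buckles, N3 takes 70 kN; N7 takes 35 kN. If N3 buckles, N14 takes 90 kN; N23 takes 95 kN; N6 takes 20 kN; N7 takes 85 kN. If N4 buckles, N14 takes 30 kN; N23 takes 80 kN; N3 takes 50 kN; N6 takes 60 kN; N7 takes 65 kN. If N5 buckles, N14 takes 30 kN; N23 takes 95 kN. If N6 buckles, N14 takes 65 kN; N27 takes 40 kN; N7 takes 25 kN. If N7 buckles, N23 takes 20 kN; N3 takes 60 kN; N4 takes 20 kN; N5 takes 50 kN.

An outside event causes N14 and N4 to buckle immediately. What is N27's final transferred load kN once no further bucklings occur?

Round 1 — N14, N4 buckle (initial).
  N23: +50+80 → 130 ≥ 80
  N3: +50 → 50 < 80
  N5: +45 → 45 < 80
  N6: +60 → 60 ≥ 50
  N7: +65 → 65 ≥ 50
Round 2 — N23, N6, N7 buckle.
  N27: +40 → 40 < 120
  N3: +70+60 → 180 ≥ 80
  N5: +50 → 95 ≥ 80
Round 3 — N3, N5 buckle.
No further bucklings.

40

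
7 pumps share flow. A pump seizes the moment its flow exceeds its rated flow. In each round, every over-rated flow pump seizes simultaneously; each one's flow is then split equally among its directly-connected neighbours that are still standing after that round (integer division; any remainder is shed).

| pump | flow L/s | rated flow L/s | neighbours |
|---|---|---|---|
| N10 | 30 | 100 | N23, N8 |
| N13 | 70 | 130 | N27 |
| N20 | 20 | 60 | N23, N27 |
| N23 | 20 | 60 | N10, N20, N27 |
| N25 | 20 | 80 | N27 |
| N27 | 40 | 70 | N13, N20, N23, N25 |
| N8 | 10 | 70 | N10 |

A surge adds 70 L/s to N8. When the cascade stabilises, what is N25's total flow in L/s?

72

Round 1 — N8 at 80 > 70. N8 seizes.
  N8 sheds 80 L/s to N10: 80 each.
    N10: 30+80 = 110 > 100
Round 2 — N10 seizes.
  N10 sheds 110 L/s to N23: 110 each.
    N23: 20+110 = 130 > 60
Round 3 — N23 seizes.
  N23 sheds 130 L/s to N20, N27: 65 each.
    N20: 20+65 = 85 > 60
    N27: 40+65 = 105 > 70
Round 4 — N20, N27 seize.
  N20 sheds 85 L/s: no online neighbours, lost.
  N27 sheds 105 L/s to N13, N25: 52 each (1 lost).
    N13: 70+52 = 122 ≤ 130
    N25: 20+52 = 72 ≤ 80
No further seizures.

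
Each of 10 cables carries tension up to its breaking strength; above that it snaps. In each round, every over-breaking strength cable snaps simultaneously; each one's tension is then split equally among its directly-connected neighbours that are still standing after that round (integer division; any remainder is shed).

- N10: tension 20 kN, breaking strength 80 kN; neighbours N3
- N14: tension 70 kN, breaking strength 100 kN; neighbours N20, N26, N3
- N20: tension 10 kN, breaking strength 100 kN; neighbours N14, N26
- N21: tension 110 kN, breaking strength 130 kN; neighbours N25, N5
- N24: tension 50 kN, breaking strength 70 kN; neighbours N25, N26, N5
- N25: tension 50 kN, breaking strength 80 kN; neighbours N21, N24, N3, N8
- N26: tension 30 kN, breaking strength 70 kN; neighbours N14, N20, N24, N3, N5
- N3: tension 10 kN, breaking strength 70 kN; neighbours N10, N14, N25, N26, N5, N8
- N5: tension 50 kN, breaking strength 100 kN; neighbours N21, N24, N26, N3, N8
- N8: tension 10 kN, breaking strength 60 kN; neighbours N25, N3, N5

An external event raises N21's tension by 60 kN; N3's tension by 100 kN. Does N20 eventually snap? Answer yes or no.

yes

Round 1 — N21 at 170 > 130; N3 at 110 > 70. N21, N3 snap.
  N21 sheds 170 kN to N25, N5: 85 each.
    N25: 50+85 = 135 > 80
    N5: 50+85 = 135 > 100
  N3 sheds 110 kN to N10, N14, N25, N26, N5, N8: 18 each (2 lost).
    N10: 20+18 = 38 ≤ 80
    N14: 70+18 = 88 ≤ 100
    N25: 135+18 = 153 > 80
    N26: 30+18 = 48 ≤ 70
    N5: 135+18 = 153 > 100
    N8: 10+18 = 28 ≤ 60
Round 2 — N25, N5 snap.
  N25 sheds 153 kN to N24, N8: 76 each (1 lost).
    N24: 50+76 = 126 > 70
    N8: 28+76 = 104 > 60
  N5 sheds 153 kN to N24, N26, N8: 51 each.
    N24: 126+51 = 177 > 70
    N26: 48+51 = 99 > 70
    N8: 104+51 = 155 > 60
Round 3 — N24, N26, N8 snap.
  N24 sheds 177 kN: no online neighbours, lost.
  N26 sheds 99 kN to N14, N20: 49 each (1 lost).
    N14: 88+49 = 137 > 100
    N20: 10+49 = 59 ≤ 100
  N8 sheds 155 kN: no online neighbours, lost.
Round 4 — N14 snaps.
  N14 sheds 137 kN to N20: 137 each.
    N20: 59+137 = 196 > 100
Round 5 — N20 snaps.
  N20 sheds 196 kN: no online neighbours, lost.
No further breaks.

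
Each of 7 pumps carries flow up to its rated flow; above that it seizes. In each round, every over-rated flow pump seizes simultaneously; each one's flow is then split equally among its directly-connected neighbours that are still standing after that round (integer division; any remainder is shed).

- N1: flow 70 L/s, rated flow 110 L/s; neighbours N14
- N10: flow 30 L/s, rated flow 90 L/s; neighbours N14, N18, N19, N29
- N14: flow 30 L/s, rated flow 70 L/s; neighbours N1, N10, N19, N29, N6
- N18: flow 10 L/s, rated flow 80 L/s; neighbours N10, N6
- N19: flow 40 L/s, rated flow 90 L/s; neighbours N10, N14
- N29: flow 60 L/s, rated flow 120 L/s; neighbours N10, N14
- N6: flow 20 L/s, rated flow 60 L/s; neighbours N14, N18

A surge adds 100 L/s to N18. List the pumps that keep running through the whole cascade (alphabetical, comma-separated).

Round 1 — N18 at 110 > 80. N18 seizes.
  N18 sheds 110 L/s to N10, N6: 55 each.
    N10: 30+55 = 85 ≤ 90
    N6: 20+55 = 75 > 60
Round 2 — N6 seizes.
  N6 sheds 75 L/s to N14: 75 each.
    N14: 30+75 = 105 > 70
Round 3 — N14 seizes.
  N14 sheds 105 L/s to N1, N10, N19, N29: 26 each (1 lost).
    N1: 70+26 = 96 ≤ 110
    N10: 85+26 = 111 > 90
    N19: 40+26 = 66 ≤ 90
    N29: 60+26 = 86 ≤ 120
Round 4 — N10 seizes.
  N10 sheds 111 L/s to N19, N29: 55 each (1 lost).
    N19: 66+55 = 121 > 90
    N29: 86+55 = 141 > 120
Round 5 — N19, N29 seize.
  N19 sheds 121 L/s: no online neighbours, lost.
  N29 sheds 141 L/s: no online neighbours, lost.
No further seizures.

N1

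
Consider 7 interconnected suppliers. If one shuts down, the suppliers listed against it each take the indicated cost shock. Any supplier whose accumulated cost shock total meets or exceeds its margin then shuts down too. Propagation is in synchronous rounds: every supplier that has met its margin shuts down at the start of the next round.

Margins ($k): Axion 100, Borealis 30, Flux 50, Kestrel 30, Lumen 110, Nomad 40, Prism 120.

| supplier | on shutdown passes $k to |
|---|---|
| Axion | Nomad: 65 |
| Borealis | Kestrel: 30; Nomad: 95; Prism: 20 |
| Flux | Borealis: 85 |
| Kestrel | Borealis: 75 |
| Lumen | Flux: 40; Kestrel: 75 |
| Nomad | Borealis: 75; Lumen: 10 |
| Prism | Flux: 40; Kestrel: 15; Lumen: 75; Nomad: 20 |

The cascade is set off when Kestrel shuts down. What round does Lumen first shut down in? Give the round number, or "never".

never

Round 1 — Kestrel shuts down (initial).
  Borealis: +75 → 75 ≥ 30
Round 2 — Borealis shuts down.
  Nomad: +95 → 95 ≥ 40
  Prism: +20 → 20 < 120
Round 3 — Nomad shuts down.
  Lumen: +10 → 10 < 110
No further shutdowns.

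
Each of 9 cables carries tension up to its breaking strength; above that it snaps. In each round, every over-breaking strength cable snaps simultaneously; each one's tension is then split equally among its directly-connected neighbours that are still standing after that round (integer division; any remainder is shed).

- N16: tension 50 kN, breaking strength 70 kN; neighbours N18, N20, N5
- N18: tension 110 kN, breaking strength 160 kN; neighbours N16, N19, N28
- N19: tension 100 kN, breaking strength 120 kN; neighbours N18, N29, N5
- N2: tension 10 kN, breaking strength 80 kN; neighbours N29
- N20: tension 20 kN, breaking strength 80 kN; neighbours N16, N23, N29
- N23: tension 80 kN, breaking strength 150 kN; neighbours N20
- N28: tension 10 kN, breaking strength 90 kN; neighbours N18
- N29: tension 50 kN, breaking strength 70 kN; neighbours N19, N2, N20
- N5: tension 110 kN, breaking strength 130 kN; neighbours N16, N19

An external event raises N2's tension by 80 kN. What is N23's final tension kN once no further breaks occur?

125

Round 1 — N2 at 90 > 80. N2 snaps.
  N2 sheds 90 kN to N29: 90 each.
    N29: 50+90 = 140 > 70
Round 2 — N29 snaps.
  N29 sheds 140 kN to N19, N20: 70 each.
    N19: 100+70 = 170 > 120
    N20: 20+70 = 90 > 80
Round 3 — N19, N20 snap.
  N19 sheds 170 kN to N18, N5: 85 each.
    N18: 110+85 = 195 > 160
    N5: 110+85 = 195 > 130
  N20 sheds 90 kN to N16, N23: 45 each.
    N16: 50+45 = 95 > 70
    N23: 80+45 = 125 ≤ 150
Round 4 — N16, N18, N5 snap.
  N16 sheds 95 kN: no online neighbours, lost.
  N18 sheds 195 kN to N28: 195 each.
    N28: 10+195 = 205 > 90
  N5 sheds 195 kN: no online neighbours, lost.
Round 5 — N28 snaps.
  N28 sheds 205 kN: no online neighbours, lost.
No further breaks.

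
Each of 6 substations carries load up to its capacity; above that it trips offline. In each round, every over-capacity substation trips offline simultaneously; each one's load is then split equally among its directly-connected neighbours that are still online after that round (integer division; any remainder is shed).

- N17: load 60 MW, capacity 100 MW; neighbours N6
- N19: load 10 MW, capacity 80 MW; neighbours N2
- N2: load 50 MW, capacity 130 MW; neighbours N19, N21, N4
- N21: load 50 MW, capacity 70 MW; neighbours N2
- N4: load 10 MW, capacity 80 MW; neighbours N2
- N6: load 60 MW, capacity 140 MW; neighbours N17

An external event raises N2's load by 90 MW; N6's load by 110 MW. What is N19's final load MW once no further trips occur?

56

Round 1 — N2 at 140 > 130; N6 at 170 > 140. N2, N6 trip offline.
  N2 sheds 140 MW to N19, N21, N4: 46 each (2 lost).
    N19: 10+46 = 56 ≤ 80
    N21: 50+46 = 96 > 70
    N4: 10+46 = 56 ≤ 80
  N6 sheds 170 MW to N17: 170 each.
    N17: 60+170 = 230 > 100
Round 2 — N17, N21 trip offline.
  N17 sheds 230 MW: no online neighbours, lost.
  N21 sheds 96 MW: no online neighbours, lost.
No further trips.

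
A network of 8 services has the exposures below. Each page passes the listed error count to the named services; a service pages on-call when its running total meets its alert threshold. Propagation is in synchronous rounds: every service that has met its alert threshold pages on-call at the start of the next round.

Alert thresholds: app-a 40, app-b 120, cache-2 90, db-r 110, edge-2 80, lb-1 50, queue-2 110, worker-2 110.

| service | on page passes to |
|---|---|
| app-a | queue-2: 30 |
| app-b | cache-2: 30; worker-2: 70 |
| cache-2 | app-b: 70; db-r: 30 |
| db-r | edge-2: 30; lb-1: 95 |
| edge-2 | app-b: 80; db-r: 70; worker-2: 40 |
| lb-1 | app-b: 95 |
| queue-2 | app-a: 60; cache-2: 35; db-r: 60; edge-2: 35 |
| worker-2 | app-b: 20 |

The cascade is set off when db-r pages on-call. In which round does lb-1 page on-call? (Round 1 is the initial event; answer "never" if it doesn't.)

Round 1 — db-r pages on-call (initial).
  edge-2: +30 → 30 < 80
  lb-1: +95 → 95 ≥ 50
Round 2 — lb-1 pages on-call.
  app-b: +95 → 95 < 120
No further pages.

2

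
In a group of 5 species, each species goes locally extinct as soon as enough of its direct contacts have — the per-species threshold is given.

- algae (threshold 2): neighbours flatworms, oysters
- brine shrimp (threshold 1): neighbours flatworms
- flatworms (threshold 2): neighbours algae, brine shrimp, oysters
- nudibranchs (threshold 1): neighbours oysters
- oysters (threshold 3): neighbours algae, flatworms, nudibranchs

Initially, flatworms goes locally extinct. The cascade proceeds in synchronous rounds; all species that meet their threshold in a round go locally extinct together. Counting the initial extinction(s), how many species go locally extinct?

2

Round 1 — flatworms goes locally extinct (initial).
Round 2 — checking thresholds:
  algae: 1 of 2 neighbours < 2, below threshold.
  brine shrimp: 1 of 1 neighbours ≥ 1, goes locally extinct.
  oysters: 1 of 3 neighbours < 3, below threshold.
Round 3 — no new extinctions; cascade stops.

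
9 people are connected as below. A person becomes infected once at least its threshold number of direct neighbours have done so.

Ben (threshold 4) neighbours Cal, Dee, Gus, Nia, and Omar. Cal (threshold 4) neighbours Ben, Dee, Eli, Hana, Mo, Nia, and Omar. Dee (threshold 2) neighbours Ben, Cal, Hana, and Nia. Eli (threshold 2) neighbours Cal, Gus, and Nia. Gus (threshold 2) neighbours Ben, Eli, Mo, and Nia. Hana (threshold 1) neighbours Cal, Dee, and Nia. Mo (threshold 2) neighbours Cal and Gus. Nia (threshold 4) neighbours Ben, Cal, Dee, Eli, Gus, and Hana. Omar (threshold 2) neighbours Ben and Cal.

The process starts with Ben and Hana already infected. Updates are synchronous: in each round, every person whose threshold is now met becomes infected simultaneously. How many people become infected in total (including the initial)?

Round 1 — Ben, Hana become infected (initial).
Round 2 — checking thresholds:
  Cal: 2 of 7 neighbours < 4, not yet.
  Dee: 2 of 4 neighbours ≥ 2, becomes infected.
  Gus: 1 of 4 neighbours < 2, not yet.
  Nia: 2 of 6 neighbours < 4, not yet.
  Omar: 1 of 2 neighbours < 2, not yet.
Round 3 — no new infections; cascade stops.

3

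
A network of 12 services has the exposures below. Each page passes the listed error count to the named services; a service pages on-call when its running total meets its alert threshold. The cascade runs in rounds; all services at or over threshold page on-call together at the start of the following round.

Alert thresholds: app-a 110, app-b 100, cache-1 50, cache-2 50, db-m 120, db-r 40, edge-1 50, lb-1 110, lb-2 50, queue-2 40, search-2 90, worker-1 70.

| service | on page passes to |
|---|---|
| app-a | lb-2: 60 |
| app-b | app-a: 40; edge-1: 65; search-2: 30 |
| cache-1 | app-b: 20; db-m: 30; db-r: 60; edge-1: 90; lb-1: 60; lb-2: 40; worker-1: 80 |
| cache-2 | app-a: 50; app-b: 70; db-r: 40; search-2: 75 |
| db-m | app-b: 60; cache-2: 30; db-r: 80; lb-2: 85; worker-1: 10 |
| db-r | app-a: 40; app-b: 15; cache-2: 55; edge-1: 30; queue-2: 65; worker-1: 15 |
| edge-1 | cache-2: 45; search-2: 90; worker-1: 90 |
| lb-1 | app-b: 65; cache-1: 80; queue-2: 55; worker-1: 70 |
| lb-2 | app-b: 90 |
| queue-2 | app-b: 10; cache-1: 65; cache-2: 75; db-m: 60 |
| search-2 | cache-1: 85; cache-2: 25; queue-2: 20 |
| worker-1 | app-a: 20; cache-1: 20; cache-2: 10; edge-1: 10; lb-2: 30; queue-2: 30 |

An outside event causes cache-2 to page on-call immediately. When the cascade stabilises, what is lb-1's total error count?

60

Round 1 — cache-2 pages on-call (initial).
  app-a: +50 → 50 < 110
  app-b: +70 → 70 < 100
  db-r: +40 → 40 ≥ 40
  search-2: +75 → 75 < 90
Round 2 — db-r pages on-call.
  app-a: +40 → 90 < 110
  app-b: +15 → 85 < 100
  edge-1: +30 → 30 < 50
  queue-2: +65 → 65 ≥ 40
  worker-1: +15 → 15 < 70
Round 3 — queue-2 pages on-call.
  app-b: +10 → 95 < 100
  cache-1: +65 → 65 ≥ 50
  db-m: +60 → 60 < 120
Round 4 — cache-1 pages on-call.
  app-b: +20 → 115 ≥ 100
  db-m: +30 → 90 < 120
  edge-1: +90 → 120 ≥ 50
  lb-1: +60 → 60 < 110
  lb-2: +40 → 40 < 50
  worker-1: +80 → 95 ≥ 70
Round 5 — app-b, edge-1, worker-1 page on-call.
  app-a: +40+20 → 150 ≥ 110
  lb-2: +30 → 70 ≥ 50
  search-2: +30+90 → 195 ≥ 90
Round 6 — app-a, lb-2, search-2 page on-call.
No further pages.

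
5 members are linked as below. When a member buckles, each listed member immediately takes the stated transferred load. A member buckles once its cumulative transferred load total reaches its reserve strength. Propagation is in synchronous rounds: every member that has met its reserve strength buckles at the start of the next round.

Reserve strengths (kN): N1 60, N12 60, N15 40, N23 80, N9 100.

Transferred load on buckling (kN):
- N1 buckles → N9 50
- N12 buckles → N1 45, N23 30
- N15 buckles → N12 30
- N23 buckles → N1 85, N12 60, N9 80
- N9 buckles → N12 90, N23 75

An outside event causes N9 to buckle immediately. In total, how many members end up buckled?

4

Round 1 — N9 buckles (initial).
  N12: +90 → 90 ≥ 60
  N23: +75 → 75 < 80
Round 2 — N12 buckles.
  N1: +45 → 45 < 60
  N23: +30 → 105 ≥ 80
Round 3 — N23 buckles.
  N1: +85 → 130 ≥ 60
Round 4 — N1 buckles.
No further bucklings.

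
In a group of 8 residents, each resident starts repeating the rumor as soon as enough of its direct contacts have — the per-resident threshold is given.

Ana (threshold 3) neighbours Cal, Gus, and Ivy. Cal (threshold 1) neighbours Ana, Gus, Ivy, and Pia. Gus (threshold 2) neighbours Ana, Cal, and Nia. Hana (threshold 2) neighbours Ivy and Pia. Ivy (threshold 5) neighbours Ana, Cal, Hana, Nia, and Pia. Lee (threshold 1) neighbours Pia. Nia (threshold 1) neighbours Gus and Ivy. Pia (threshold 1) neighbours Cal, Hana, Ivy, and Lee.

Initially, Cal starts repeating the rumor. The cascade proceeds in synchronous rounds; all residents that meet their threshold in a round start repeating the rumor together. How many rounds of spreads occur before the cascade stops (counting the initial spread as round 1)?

Round 1 — Cal starts repeating the rumor (initial).
Round 2 — checking thresholds:
  Ana: 1 of 3 neighbours < 3, below threshold.
  Gus: 1 of 3 neighbours < 2, below threshold.
  Ivy: 1 of 5 neighbours < 5, below threshold.
  Pia: 1 of 4 neighbours ≥ 1, starts repeating the rumor.
Round 3 — checking thresholds:
  Ana: 1 of 3 neighbours < 3, below threshold.
  Gus: 1 of 3 neighbours < 2, below threshold.
  Hana: 1 of 2 neighbours < 2, below threshold.
  Ivy: 2 of 5 neighbours < 5, below threshold.
  Lee: 1 of 1 neighbours ≥ 1, starts repeating the rumor.
Round 4 — no new spreads; cascade stops.

3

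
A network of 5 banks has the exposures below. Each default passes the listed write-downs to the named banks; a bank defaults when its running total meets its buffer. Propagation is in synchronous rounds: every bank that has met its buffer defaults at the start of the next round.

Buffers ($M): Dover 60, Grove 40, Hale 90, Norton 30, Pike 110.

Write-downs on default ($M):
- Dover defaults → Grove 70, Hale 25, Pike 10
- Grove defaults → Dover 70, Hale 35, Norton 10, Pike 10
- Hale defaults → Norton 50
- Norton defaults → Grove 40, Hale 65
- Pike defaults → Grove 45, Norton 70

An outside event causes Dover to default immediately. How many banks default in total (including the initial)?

Round 1 — Dover defaults (initial).
  Grove: +70 → 70 ≥ 40
  Hale: +25 → 25 < 90
  Pike: +10 → 10 < 110
Round 2 — Grove defaults.
  Hale: +35 → 60 < 90
  Norton: +10 → 10 < 30
  Pike: +10 → 20 < 110
No further defaults.

2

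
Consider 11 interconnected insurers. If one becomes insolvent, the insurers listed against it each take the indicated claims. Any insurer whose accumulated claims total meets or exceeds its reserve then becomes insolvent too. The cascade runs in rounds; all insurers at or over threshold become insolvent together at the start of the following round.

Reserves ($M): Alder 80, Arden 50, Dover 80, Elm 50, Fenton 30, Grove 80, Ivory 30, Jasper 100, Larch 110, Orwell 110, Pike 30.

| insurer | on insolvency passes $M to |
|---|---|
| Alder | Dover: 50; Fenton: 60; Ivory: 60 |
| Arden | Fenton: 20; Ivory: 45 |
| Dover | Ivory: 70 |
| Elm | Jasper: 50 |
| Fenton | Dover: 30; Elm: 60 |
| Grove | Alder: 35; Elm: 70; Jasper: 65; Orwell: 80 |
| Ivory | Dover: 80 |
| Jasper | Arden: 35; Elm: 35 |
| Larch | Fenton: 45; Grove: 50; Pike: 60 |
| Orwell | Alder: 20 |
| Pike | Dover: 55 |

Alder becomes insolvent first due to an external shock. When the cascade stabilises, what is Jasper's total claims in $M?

50

Round 1 — Alder becomes insolvent (initial).
  Dover: +50 → 50 < 80
  Fenton: +60 → 60 ≥ 30
  Ivory: +60 → 60 ≥ 30
Round 2 — Fenton, Ivory become insolvent.
  Dover: +30+80 → 160 ≥ 80
  Elm: +60 → 60 ≥ 50
Round 3 — Dover, Elm become insolvent.
  Jasper: +50 → 50 < 100
No further insolvencies.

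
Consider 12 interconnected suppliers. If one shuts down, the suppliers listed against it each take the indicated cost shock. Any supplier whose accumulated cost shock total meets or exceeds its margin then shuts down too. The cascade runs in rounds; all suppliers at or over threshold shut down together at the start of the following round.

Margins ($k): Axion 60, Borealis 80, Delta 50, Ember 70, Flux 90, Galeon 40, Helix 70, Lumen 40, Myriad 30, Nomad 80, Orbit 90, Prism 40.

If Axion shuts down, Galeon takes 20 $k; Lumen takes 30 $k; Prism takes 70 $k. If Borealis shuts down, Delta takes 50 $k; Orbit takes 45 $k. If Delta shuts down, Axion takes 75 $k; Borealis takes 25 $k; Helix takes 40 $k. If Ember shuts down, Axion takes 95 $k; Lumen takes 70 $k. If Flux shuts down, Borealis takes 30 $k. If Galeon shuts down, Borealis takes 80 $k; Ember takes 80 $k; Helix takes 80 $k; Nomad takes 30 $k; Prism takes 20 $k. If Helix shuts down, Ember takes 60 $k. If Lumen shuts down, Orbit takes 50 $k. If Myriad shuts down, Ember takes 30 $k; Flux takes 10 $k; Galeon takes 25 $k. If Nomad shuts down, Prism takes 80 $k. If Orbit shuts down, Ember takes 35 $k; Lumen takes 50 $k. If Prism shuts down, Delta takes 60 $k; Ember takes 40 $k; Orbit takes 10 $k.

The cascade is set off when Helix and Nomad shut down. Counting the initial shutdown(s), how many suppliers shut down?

7

Round 1 — Helix, Nomad shut down (initial).
  Ember: +60 → 60 < 70
  Prism: +80 → 80 ≥ 40
Round 2 — Prism shuts down.
  Delta: +60 → 60 ≥ 50
  Ember: +40 → 100 ≥ 70
  Orbit: +10 → 10 < 90
Round 3 — Delta, Ember shut down.
  Axion: +75+95 → 170 ≥ 60
  Borealis: +25 → 25 < 80
  Lumen: +70 → 70 ≥ 40
Round 4 — Axion, Lumen shut down.
  Galeon: +20 → 20 < 40
  Orbit: +50 → 60 < 90
No further shutdowns.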